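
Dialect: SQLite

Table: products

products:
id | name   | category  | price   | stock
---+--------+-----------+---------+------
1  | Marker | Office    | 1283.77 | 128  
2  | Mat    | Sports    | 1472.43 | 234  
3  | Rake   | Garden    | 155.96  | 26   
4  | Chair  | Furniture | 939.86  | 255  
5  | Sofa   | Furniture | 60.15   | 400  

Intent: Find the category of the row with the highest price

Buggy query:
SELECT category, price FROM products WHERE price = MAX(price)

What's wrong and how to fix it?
Bug: MAX(price) is an aggregate and cannot be used directly in WHERE

Fix: Use a subquery: WHERE price = (SELECT MAX(price) FROM products)

Corrected query:
SELECT category, price FROM products WHERE price = (SELECT MAX(price) FROM products)

Result:
category | price  
---------+--------
Sports   | 1472.43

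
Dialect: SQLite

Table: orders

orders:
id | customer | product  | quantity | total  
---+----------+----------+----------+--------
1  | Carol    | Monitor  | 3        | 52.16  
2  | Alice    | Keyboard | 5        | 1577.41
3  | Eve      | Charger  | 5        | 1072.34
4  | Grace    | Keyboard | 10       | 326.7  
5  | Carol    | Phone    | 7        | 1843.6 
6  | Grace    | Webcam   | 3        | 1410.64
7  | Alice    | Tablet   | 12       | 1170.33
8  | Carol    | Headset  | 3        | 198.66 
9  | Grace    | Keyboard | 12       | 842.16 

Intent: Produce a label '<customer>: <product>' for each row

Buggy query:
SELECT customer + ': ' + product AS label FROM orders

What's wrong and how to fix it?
Bug: '+' is numeric addition; on text columns SQLite converts them to 0 instead of concatenating

Fix: Use the || operator for string concatenation

Corrected query:
SELECT customer || ': ' || product AS label FROM orders

Result:
label          
---------------
Carol: Monitor 
Alice: Keyboard
Eve: Charger   
Grace: Keyboard
Carol: Phone   
Grace: Webcam  
Alice: Tablet  
Carol: Headset 
Grace: Keyboard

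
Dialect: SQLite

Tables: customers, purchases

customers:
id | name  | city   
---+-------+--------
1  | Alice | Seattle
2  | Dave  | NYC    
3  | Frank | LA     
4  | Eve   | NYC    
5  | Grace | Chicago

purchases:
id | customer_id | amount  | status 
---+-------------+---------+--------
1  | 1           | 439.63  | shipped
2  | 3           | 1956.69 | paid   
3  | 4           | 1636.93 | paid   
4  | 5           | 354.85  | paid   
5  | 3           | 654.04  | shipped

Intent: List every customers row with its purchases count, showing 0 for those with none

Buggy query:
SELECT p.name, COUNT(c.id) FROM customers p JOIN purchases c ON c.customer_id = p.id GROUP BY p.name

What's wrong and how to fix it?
Bug: INNER JOIN drops customers rows that have no matching purchases rows

Fix: Switch to LEFT JOIN to retain unmatched parent rows

Corrected query:
SELECT p.name, COUNT(c.id) FROM customers p LEFT JOIN purchases c ON c.customer_id = p.id GROUP BY p.name

Result:
name  | COUNT(c.id)
------+------------
Alice | 1          
Dave  | 0          
Eve   | 1          
Frank | 2          
Grace | 1          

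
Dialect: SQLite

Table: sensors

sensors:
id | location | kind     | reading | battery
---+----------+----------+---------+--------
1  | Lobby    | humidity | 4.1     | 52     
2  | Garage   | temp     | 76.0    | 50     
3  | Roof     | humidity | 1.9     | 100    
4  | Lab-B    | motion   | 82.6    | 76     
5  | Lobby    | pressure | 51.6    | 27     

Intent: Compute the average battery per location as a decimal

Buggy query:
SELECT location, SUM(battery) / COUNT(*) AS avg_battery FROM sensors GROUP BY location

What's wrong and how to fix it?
Bug: Both operands are integers, so '/' performs integer division and truncates

Fix: Cast one side to REAL so the division keeps the fractional part

Corrected query:
SELECT location, SUM(battery) * 1.0 / COUNT(*) AS avg_battery FROM sensors GROUP BY location

Result:
location | avg_battery
---------+------------
Garage   | 50         
Lab-B    | 76         
Lobby    | 39.5       
Roof     | 100        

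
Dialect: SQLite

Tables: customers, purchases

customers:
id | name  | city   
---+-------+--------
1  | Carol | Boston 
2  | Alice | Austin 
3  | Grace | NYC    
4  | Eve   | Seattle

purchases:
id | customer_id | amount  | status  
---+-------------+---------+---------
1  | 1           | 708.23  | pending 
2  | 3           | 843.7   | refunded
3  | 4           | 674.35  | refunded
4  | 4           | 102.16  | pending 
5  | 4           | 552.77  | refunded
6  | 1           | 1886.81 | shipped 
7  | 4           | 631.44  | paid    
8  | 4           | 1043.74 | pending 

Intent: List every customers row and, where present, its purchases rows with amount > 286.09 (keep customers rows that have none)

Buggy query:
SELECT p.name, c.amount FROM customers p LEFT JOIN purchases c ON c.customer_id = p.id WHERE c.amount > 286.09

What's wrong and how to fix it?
Bug: Filtering c.amount in WHERE discards the NULL rows produced by LEFT JOIN, turning it into an inner join

Fix: Move the right-table condition into the ON clause so unmatched parents are kept

Corrected query:
SELECT p.name, c.amount FROM customers p LEFT JOIN purchases c ON c.customer_id = p.id AND c.amount > 286.09

Result:
name  | amount 
------+--------
Carol | 708.23 
Carol | 1886.81
Alice | NULL   
Grace | 843.7  
Eve   | 552.77 
Eve   | 631.44 
Eve   | 674.35 
Eve   | 1043.74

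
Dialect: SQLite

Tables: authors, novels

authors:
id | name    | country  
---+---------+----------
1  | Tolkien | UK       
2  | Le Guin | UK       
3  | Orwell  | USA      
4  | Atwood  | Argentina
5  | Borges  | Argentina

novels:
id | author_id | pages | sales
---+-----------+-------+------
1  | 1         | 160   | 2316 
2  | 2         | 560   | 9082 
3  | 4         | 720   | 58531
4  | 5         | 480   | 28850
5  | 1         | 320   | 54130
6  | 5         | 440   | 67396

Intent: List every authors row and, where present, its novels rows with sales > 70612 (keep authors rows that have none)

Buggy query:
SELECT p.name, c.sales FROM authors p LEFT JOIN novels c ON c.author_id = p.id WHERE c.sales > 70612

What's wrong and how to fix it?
Bug: Filtering c.sales in WHERE discards the NULL rows produced by LEFT JOIN, turning it into an inner join

Fix: Move the right-table condition into the ON clause so unmatched parents are kept

Corrected query:
SELECT p.name, c.sales FROM authors p LEFT JOIN novels c ON c.author_id = p.id AND c.sales > 70612

Result:
name    | sales
--------+------
Tolkien | NULL 
Le Guin | NULL 
Orwell  | NULL 
Atwood  | NULL 
Borges  | NULL 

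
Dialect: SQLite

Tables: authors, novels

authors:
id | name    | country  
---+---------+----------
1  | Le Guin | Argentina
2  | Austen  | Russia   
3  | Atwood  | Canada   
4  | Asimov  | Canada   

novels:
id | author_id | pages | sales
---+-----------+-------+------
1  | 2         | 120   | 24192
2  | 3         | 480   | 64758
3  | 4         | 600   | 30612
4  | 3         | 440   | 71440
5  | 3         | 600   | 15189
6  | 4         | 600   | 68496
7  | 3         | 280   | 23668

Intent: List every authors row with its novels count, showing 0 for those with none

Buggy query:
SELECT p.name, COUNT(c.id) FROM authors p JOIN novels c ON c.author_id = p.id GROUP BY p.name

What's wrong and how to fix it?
Bug: An inner join excludes parents with zero children

Fix: Switch to LEFT JOIN to retain unmatched parent rows

Corrected query:
SELECT p.name, COUNT(c.id) FROM authors p LEFT JOIN novels c ON c.author_id = p.id GROUP BY p.name

Result:
name    | COUNT(c.id)
--------+------------
Asimov  | 2          
Atwood  | 4          
Austen  | 1          
Le Guin | 0          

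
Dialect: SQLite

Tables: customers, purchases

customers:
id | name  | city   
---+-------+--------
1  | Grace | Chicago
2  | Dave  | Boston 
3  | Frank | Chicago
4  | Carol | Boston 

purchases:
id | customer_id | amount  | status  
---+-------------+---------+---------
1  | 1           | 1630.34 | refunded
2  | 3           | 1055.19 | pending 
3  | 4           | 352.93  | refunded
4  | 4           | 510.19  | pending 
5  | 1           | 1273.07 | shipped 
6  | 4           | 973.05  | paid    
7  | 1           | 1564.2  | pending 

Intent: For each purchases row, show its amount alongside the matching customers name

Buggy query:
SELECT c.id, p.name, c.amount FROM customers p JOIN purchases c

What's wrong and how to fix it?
Bug: Missing join condition: each purchases row is matched to all customers rows instead of just its own

Fix: Specify the join condition linking the foreign key to the parent id

Corrected query:
SELECT c.id, p.name, c.amount FROM customers p JOIN purchases c ON c.customer_id = p.id

Result:
id | name  | amount 
---+-------+--------
1  | Grace | 1630.34
2  | Frank | 1055.19
3  | Carol | 352.93 
4  | Carol | 510.19 
5  | Grace | 1273.07
6  | Carol | 973.05 
7  | Grace | 1564.2 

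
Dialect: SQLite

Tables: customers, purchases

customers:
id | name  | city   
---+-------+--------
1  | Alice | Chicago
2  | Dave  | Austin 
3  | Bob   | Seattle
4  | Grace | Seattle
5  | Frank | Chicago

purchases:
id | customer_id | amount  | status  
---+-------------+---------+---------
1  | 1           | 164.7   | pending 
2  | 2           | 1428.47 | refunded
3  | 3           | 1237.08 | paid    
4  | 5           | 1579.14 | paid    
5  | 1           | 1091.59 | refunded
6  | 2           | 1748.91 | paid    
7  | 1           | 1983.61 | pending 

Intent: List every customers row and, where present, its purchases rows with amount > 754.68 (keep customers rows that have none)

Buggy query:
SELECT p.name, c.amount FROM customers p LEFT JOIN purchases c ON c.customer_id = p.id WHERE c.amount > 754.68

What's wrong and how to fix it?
Bug: Filtering c.amount in WHERE discards the NULL rows produced by LEFT JOIN, turning it into an inner join

Fix: Put 'c.amount > 754.68' in the JOIN's ON clause instead of WHERE

Corrected query:
SELECT p.name, c.amount FROM customers p LEFT JOIN purchases c ON c.customer_id = p.id AND c.amount > 754.68

Result:
name  | amount 
------+--------
Alice | 1091.59
Alice | 1983.61
Dave  | 1428.47
Dave  | 1748.91
Bob   | 1237.08
Grace | NULL   
Frank | 1579.14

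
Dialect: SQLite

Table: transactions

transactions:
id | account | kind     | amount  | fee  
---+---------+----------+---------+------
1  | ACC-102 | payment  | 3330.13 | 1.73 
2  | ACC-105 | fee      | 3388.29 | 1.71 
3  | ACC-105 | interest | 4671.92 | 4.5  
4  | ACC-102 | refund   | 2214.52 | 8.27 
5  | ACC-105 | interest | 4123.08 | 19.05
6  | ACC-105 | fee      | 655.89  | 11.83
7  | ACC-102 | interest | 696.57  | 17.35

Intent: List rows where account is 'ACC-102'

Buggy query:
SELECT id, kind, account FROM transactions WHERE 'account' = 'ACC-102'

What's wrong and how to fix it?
Bug: Single quotes denote string literals in SQL; the column name is being compared as a constant string

Fix: Reference the column as account without single quotes

Corrected query:
SELECT id, kind, account FROM transactions WHERE account = 'ACC-102'

Result:
id | kind     | account
---+----------+--------
1  | payment  | ACC-102
4  | refund   | ACC-102
7  | interest | ACC-102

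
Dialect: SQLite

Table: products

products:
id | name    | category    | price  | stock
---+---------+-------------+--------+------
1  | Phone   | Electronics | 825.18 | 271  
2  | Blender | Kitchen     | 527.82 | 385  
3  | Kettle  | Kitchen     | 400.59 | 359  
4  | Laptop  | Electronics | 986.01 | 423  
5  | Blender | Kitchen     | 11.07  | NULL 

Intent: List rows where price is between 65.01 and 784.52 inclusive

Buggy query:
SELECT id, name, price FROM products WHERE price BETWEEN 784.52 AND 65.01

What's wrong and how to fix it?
Bug: The bounds are reversed; BETWEEN a AND b requires a <= b to match anything

Fix: Write BETWEEN 65.01 AND 784.52

Corrected query:
SELECT id, name, price FROM products WHERE price BETWEEN 65.01 AND 784.52

Result:
id | name    | price 
---+---------+-------
2  | Blender | 527.82
3  | Kettle  | 400.59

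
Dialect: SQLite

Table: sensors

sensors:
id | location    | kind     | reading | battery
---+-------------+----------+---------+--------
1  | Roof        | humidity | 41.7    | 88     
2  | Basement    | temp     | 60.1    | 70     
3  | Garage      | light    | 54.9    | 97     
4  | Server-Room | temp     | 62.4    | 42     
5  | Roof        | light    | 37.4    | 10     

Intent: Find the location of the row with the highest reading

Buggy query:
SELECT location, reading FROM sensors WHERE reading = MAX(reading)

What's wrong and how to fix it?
Bug: WHERE is evaluated per row; an aggregate over the whole table isn't defined there

Fix: Wrap MAX in a scalar subquery so WHERE compares against a single value

Corrected query:
SELECT location, reading FROM sensors WHERE reading = (SELECT MAX(reading) FROM sensors)

Result:
location    | reading
------------+--------
Server-Room | 62.4   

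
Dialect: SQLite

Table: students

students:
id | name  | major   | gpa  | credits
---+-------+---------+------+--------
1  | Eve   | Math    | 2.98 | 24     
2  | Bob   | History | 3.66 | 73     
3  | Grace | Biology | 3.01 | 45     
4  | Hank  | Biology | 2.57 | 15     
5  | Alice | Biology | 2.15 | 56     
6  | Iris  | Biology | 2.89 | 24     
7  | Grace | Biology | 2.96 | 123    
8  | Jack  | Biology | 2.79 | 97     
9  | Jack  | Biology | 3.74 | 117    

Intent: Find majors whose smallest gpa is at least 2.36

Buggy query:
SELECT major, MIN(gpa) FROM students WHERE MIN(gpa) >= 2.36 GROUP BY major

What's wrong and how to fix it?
Bug: Aggregates like MIN are computed per group after WHERE runs

Fix: Use HAVING for the per-group MIN condition

Corrected query:
SELECT major, MIN(gpa) FROM students GROUP BY major HAVING MIN(gpa) >= 2.36

Result:
major   | MIN(gpa)
--------+---------
History | 3.66    
Math    | 2.98    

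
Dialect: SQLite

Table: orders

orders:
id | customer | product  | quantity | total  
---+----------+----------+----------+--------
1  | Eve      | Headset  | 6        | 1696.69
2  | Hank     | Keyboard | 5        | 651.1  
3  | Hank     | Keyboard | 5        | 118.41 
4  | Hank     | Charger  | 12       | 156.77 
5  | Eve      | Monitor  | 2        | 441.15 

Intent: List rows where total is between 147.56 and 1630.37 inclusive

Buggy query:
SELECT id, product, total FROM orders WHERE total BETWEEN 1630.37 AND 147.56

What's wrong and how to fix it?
Bug: The bounds are reversed; BETWEEN a AND b requires a <= b to match anything

Fix: Write BETWEEN 147.56 AND 1630.37

Corrected query:
SELECT id, product, total FROM orders WHERE total BETWEEN 147.56 AND 1630.37

Result:
id | product  | total 
---+----------+-------
2  | Keyboard | 651.1 
4  | Charger  | 156.77
5  | Monitor  | 441.15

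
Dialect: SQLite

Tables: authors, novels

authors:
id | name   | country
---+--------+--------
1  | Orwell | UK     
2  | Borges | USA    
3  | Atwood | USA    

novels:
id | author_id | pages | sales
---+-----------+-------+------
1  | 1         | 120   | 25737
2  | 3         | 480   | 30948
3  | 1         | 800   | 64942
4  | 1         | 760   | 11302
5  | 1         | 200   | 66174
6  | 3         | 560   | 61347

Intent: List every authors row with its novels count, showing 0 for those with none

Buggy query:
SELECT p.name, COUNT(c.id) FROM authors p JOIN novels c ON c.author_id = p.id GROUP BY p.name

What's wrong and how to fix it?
Bug: An inner join excludes parents with zero children

Fix: Switch to LEFT JOIN to retain unmatched parent rows

Corrected query:
SELECT p.name, COUNT(c.id) FROM authors p LEFT JOIN novels c ON c.author_id = p.id GROUP BY p.name

Result:
name   | COUNT(c.id)
-------+------------
Atwood | 2          
Borges | 0          
Orwell | 4          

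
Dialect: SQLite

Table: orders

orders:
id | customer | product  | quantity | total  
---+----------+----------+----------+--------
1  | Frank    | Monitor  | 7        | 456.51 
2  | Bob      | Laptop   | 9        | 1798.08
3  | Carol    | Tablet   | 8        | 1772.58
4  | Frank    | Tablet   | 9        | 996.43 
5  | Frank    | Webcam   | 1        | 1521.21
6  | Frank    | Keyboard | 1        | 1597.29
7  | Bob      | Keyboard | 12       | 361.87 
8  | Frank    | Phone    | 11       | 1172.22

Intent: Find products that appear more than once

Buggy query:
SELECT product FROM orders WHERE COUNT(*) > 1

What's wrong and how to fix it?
Bug: COUNT(*) is an aggregate and cannot be used in WHERE

Fix: Group first, then use HAVING for the count condition

Corrected query:
SELECT product FROM orders GROUP BY product HAVING COUNT(*) > 1

Result:
product 
--------
Keyboard
Tablet  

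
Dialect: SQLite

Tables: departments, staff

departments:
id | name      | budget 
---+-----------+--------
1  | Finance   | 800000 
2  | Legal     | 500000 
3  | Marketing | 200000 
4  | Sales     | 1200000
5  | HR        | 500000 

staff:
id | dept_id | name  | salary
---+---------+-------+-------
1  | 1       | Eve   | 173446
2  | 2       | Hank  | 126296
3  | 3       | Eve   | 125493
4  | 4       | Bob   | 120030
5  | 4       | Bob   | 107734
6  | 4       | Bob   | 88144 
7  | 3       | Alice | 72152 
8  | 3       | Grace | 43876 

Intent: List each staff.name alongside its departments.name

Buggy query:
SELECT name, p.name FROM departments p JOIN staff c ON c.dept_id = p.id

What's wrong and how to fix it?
Bug: 'name' exists in both joined tables, so the database can't tell which one is meant

Fix: Qualify the column with its table alias (c.name)

Corrected query:
SELECT c.name, p.name FROM departments p JOIN staff c ON c.dept_id = p.id

Result:
name  | name     
------+----------
Eve   | Finance  
Hank  | Legal    
Eve   | Marketing
Bob   | Sales    
Bob   | Sales    
Bob   | Sales    
Alice | Marketing
Grace | Marketing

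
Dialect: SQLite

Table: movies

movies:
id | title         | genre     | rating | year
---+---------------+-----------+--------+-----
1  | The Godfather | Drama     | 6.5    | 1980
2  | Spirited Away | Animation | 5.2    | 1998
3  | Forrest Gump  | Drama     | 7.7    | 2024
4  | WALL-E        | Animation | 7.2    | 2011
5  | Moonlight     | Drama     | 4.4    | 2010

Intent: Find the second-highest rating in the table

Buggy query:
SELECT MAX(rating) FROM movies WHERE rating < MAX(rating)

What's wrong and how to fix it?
Bug: MAX(rating) on the right of the comparison is an aggregate-in-WHERE error

Fix: Compute the overall MAX in a subquery, then take MAX of rows below it

Corrected query:
SELECT MAX(rating) FROM movies WHERE rating < (SELECT MAX(rating) FROM movies)

Result:
MAX(rating)
-----------
7.2        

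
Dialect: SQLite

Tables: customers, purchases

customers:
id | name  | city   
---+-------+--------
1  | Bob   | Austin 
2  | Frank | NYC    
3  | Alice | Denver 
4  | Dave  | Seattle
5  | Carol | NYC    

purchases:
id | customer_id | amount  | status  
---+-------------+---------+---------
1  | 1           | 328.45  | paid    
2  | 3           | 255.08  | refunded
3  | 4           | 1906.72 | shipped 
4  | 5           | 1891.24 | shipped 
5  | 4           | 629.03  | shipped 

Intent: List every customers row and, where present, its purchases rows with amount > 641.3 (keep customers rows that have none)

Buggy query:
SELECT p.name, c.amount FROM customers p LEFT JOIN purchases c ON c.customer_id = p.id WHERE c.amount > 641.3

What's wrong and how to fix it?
Bug: A WHERE condition on the right-hand table after LEFT JOIN drops unmatched parents

Fix: Put 'c.amount > 641.3' in the JOIN's ON clause instead of WHERE

Corrected query:
SELECT p.name, c.amount FROM customers p LEFT JOIN purchases c ON c.customer_id = p.id AND c.amount > 641.3

Result:
name  | amount 
------+--------
Bob   | NULL   
Frank | NULL   
Alice | NULL   
Dave  | 1906.72
Carol | 1891.24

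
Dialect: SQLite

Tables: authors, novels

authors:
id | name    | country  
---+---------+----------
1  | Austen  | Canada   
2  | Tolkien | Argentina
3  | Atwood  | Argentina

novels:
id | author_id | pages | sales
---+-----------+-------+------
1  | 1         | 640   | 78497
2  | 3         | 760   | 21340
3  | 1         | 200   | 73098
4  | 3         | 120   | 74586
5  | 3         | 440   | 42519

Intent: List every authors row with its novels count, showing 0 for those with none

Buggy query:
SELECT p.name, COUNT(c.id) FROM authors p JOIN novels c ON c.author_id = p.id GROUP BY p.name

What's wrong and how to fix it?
Bug: An inner join excludes parents with zero children

Fix: Use LEFT JOIN so parents without children still appear (COUNT(c.id) gives 0)

Corrected query:
SELECT p.name, COUNT(c.id) FROM authors p LEFT JOIN novels c ON c.author_id = p.id GROUP BY p.name

Result:
name    | COUNT(c.id)
--------+------------
Atwood  | 3          
Austen  | 2          
Tolkien | 0          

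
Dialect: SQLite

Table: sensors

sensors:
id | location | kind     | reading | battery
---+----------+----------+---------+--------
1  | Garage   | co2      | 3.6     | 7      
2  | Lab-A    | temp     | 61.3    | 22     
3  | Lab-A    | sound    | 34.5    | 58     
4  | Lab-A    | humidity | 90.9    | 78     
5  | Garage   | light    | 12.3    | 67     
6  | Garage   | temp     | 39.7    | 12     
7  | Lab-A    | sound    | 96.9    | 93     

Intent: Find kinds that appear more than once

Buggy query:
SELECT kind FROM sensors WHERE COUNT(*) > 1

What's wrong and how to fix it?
Bug: WHERE can't reference COUNT(*); aggregates are computed after WHERE

Fix: GROUP BY kind, then filter groups with HAVING COUNT(*) > 1

Corrected query:
SELECT kind FROM sensors GROUP BY kind HAVING COUNT(*) > 1

Result:
kind 
-----
sound
temp 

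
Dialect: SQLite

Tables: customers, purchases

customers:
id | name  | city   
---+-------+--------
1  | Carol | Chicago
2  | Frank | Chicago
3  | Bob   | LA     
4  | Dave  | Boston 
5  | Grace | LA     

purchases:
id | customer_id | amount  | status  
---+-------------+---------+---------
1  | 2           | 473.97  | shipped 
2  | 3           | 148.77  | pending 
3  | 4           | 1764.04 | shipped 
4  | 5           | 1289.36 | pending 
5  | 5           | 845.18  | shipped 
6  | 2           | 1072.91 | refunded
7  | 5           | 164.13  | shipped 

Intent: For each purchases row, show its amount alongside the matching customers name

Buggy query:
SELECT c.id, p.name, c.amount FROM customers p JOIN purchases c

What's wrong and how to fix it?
Bug: Missing join condition: each purchases row is matched to all customers rows instead of just its own

Fix: Add ON c.customer_id = p.id to the JOIN

Corrected query:
SELECT c.id, p.name, c.amount FROM customers p JOIN purchases c ON c.customer_id = p.id

Result:
id | name  | amount 
---+-------+--------
1  | Frank | 473.97 
2  | Bob   | 148.77 
3  | Dave  | 1764.04
4  | Grace | 1289.36
5  | Grace | 845.18 
6  | Frank | 1072.91
7  | Grace | 164.13 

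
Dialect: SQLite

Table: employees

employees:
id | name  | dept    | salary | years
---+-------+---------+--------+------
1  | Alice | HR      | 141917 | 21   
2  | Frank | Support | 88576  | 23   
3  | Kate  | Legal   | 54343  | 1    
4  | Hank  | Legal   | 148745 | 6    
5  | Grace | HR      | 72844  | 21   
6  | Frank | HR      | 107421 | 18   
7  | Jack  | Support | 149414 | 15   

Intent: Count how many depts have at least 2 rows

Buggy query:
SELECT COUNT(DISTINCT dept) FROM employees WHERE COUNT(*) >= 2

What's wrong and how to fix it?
Bug: COUNT(*) cannot appear in WHERE; the per-group count doesn't exist yet

Fix: Group first with HAVING COUNT(*) >= 2, then COUNT the resulting groups

Corrected query:
SELECT COUNT(*) FROM (SELECT dept FROM employees GROUP BY dept HAVING COUNT(*) >= 2)

Result:
COUNT(*)
--------
3       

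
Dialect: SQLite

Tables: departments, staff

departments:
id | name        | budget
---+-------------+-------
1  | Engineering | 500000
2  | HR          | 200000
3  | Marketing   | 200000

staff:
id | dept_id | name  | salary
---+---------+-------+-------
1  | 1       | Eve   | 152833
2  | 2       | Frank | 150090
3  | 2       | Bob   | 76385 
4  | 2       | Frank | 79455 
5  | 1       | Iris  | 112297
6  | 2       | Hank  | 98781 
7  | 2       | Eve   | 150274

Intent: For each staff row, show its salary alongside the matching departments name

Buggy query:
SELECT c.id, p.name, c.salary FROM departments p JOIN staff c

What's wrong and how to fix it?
Bug: Missing join condition: each staff row is matched to all departments rows instead of just its own

Fix: Specify the join condition linking the foreign key to the parent id

Corrected query:
SELECT c.id, p.name, c.salary FROM departments p JOIN staff c ON c.dept_id = p.id

Result:
id | name        | salary
---+-------------+-------
1  | Engineering | 152833
2  | HR          | 150090
3  | HR          | 76385 
4  | HR          | 79455 
5  | Engineering | 112297
6  | HR          | 98781 
7  | HR          | 150274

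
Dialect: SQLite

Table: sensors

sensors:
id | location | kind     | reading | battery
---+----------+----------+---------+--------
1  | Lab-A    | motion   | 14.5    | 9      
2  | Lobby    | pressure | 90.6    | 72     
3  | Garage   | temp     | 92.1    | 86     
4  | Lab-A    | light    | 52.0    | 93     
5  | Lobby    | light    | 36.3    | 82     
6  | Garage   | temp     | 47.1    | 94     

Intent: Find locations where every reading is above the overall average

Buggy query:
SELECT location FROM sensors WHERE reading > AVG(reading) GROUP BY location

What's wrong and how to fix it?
Bug: WHERE evaluates per row before aggregation, so AVG() is unavailable

Fix: Use a subquery for AVG and a HAVING MIN(...) filter so the condition holds for every row in the group

Corrected query:
SELECT location FROM sensors GROUP BY location HAVING MIN(reading) > (SELECT AVG(reading) FROM sensors)

Result:
(no rows)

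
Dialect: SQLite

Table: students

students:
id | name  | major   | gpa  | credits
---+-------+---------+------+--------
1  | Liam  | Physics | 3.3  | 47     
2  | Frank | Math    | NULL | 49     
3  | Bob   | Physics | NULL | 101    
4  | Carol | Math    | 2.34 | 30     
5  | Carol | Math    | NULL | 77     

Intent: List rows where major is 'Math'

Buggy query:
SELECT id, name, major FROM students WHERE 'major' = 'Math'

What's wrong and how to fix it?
Bug: 'major' in single quotes is a string literal, not the column; the comparison is literal-vs-literal and never true

Fix: Remove the quotes around the column name (or use double quotes for an identifier)

Corrected query:
SELECT id, name, major FROM students WHERE major = 'Math'

Result:
id | name  | major
---+-------+------
2  | Frank | Math 
4  | Carol | Math 
5  | Carol | Math 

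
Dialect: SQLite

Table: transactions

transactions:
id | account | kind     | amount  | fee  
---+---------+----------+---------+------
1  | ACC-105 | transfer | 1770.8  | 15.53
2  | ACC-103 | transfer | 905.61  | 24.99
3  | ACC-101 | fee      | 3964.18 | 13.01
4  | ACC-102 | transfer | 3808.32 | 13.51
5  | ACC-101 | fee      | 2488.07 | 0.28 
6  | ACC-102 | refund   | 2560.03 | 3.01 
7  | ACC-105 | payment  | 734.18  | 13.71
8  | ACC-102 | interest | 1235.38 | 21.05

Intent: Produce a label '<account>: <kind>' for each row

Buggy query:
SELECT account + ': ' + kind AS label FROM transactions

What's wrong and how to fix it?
Bug: SQLite uses || for string concatenation; + coerces text to numbers (yielding 0)

Fix: Use the || operator for string concatenation

Corrected query:
SELECT account || ': ' || kind AS label FROM transactions

Result:
label            
-----------------
ACC-105: transfer
ACC-103: transfer
ACC-101: fee     
ACC-102: transfer
ACC-101: fee     
ACC-102: refund  
ACC-105: payment 
ACC-102: interest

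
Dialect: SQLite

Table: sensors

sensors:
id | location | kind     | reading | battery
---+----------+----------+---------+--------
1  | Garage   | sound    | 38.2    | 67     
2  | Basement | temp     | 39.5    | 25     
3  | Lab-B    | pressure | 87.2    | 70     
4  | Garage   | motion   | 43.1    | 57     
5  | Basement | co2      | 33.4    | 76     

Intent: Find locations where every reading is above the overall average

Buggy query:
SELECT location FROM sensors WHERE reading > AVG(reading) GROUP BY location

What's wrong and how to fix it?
Bug: AVG() is an aggregate; it can't sit directly in WHERE

Fix: Use a subquery for AVG and a HAVING MIN(...) filter so the condition holds for every row in the group

Corrected query:
SELECT location FROM sensors GROUP BY location HAVING MIN(reading) > (SELECT AVG(reading) FROM sensors)

Result:
location
--------
Lab-B   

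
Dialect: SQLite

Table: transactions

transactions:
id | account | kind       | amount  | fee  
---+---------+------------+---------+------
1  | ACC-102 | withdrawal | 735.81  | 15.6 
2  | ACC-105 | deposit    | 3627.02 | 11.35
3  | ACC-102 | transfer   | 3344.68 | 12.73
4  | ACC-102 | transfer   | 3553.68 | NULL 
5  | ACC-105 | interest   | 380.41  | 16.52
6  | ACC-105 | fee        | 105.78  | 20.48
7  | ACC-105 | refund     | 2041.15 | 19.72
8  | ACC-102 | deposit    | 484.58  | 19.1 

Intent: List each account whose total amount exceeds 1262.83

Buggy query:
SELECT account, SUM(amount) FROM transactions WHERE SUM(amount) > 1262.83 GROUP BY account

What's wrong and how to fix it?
Bug: Aggregate functions cannot appear in a WHERE clause

Fix: Use HAVING (which filters groups after aggregation) instead of WHERE

Corrected query:
SELECT account, SUM(amount) FROM transactions GROUP BY account HAVING SUM(amount) > 1262.83

Result:
account | SUM(amount)
--------+------------
ACC-102 | 8118.75    
ACC-105 | 6154.36    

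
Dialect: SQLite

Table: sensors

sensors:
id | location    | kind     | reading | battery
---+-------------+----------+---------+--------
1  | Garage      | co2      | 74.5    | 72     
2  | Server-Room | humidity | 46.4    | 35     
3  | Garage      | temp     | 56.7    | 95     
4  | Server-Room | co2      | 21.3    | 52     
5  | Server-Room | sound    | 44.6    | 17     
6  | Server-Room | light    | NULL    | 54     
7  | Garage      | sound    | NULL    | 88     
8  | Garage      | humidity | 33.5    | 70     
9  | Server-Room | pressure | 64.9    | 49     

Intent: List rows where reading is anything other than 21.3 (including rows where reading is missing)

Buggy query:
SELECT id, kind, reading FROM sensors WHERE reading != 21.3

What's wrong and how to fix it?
Bug: 'reading != 21.3' is unknown when reading is NULL, so NULL rows are silently excluded

Fix: Add an explicit OR reading IS NULL to include the missing-value rows

Corrected query:
SELECT id, kind, reading FROM sensors WHERE reading != 21.3 OR reading IS NULL

Result:
id | kind     | reading
---+----------+--------
1  | co2      | 74.5   
2  | humidity | 46.4   
3  | temp     | 56.7   
5  | sound    | 44.6   
6  | light    | NULL   
7  | sound    | NULL   
8  | humidity | 33.5   
9  | pressure | 64.9   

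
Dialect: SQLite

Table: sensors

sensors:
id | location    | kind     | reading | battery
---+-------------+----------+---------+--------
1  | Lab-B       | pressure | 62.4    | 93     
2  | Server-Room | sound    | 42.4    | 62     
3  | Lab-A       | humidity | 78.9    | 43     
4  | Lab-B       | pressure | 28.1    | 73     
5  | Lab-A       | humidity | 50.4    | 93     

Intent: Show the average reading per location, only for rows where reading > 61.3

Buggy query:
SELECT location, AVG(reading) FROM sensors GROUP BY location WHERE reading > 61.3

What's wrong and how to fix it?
Bug: Row-level WHERE must come before GROUP BY in the clause order

Fix: Place WHERE between FROM and GROUP BY

Corrected query:
SELECT location, AVG(reading) FROM sensors WHERE reading > 61.3 GROUP BY location

Result:
location | AVG(reading)
---------+-------------
Lab-A    | 78.9        
Lab-B    | 62.4        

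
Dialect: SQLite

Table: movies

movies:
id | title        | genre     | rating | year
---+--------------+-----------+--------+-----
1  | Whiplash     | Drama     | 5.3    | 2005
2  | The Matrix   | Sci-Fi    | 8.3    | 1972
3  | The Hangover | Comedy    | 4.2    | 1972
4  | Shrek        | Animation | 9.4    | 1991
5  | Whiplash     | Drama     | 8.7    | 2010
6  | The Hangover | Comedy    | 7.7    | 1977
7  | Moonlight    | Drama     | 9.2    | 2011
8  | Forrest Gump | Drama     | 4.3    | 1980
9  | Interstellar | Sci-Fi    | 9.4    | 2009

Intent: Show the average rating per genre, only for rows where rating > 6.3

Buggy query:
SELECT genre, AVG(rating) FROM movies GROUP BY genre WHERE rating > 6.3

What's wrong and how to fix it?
Bug: WHERE cannot follow GROUP BY

Fix: Move the WHERE clause before GROUP BY

Corrected query:
SELECT genre, AVG(rating) FROM movies WHERE rating > 6.3 GROUP BY genre

Result:
genre     | AVG(rating)
----------+------------
Animation | 9.4        
Comedy    | 7.7        
Drama     | 8.95       
Sci-Fi    | 8.85       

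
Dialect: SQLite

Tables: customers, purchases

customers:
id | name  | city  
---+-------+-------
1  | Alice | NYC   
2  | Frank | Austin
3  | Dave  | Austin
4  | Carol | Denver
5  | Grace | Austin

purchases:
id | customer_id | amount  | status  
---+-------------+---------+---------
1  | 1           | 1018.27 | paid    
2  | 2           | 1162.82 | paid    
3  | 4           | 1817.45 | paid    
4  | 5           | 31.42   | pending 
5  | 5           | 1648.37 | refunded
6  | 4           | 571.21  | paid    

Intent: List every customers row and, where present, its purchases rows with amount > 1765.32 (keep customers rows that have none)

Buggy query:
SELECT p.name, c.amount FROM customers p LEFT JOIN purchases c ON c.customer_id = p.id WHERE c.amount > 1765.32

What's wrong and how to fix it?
Bug: Filtering c.amount in WHERE discards the NULL rows produced by LEFT JOIN, turning it into an inner join

Fix: Move the right-table condition into the ON clause so unmatched parents are kept

Corrected query:
SELECT p.name, c.amount FROM customers p LEFT JOIN purchases c ON c.customer_id = p.id AND c.amount > 1765.32

Result:
name  | amount 
------+--------
Alice | NULL   
Frank | NULL   
Dave  | NULL   
Carol | 1817.45
Grace | NULL   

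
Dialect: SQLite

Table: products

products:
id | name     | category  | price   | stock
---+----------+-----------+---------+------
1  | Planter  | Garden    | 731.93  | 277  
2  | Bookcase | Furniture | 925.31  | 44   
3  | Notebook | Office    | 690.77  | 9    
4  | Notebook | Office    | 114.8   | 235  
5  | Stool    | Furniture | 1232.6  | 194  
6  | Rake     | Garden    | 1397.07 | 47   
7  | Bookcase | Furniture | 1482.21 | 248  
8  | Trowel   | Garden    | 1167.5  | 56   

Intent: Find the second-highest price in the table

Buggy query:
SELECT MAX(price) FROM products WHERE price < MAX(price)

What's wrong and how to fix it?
Bug: The inner MAX is an aggregate inside WHERE, which is not allowed

Fix: Put the inner MAX in a scalar subquery

Corrected query:
SELECT MAX(price) FROM products WHERE price < (SELECT MAX(price) FROM products)

Result:
MAX(price)
----------
1397.07   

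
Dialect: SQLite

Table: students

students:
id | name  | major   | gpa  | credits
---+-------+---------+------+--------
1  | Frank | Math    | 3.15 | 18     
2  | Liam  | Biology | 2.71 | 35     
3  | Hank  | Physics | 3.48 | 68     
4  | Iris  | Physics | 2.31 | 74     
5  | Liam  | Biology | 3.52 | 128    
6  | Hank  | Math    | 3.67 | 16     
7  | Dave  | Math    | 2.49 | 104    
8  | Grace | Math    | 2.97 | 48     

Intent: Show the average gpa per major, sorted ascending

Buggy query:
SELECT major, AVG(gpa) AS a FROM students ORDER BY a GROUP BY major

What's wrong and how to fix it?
Bug: ORDER BY appears before GROUP BY; SQL clause order requires GROUP BY first

Fix: Reorder: SELECT … FROM … GROUP BY … ORDER BY …

Corrected query:
SELECT major, AVG(gpa) AS a FROM students GROUP BY major ORDER BY a

Result:
major   | a    
--------+------
Physics | 2.895
Math    | 3.07 
Biology | 3.115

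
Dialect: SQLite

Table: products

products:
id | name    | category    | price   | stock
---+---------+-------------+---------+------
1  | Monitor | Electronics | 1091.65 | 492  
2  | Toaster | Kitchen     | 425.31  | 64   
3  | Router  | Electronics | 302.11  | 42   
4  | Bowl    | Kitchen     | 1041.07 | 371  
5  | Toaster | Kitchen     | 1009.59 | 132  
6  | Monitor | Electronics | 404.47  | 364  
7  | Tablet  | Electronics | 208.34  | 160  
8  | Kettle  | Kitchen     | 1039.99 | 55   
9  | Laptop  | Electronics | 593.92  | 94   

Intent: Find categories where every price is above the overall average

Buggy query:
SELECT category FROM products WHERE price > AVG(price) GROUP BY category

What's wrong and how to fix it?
Bug: WHERE evaluates per row before aggregation, so AVG() is unavailable

Fix: Compute the overall average in a scalar subquery and compare each group's MIN against it in HAVING

Corrected query:
SELECT category FROM products GROUP BY category HAVING MIN(price) > (SELECT AVG(price) FROM products)

Result:
(no rows)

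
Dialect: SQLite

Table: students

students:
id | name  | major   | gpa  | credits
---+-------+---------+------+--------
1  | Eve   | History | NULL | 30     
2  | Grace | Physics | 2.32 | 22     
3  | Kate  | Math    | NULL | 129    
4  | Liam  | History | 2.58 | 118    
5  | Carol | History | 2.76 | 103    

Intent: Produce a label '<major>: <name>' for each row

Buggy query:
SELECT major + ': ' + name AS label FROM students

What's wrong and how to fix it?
Bug: '+' is numeric addition; on text columns SQLite converts them to 0 instead of concatenating

Fix: Use the || operator for string concatenation

Corrected query:
SELECT major || ': ' || name AS label FROM students

Result:
label         
--------------
History: Eve  
Physics: Grace
Math: Kate    
History: Liam 
History: Carol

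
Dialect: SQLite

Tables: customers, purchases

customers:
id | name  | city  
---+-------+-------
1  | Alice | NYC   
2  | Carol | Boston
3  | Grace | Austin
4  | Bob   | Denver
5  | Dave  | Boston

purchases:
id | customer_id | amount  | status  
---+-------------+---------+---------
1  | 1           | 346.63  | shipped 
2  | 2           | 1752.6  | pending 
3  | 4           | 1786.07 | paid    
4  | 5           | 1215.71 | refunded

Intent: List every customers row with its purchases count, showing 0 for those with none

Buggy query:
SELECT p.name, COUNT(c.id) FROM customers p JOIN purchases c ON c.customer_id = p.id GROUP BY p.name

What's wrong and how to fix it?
Bug: INNER JOIN drops customers rows that have no matching purchases rows

Fix: Use LEFT JOIN so parents without children still appear (COUNT(c.id) gives 0)

Corrected query:
SELECT p.name, COUNT(c.id) FROM customers p LEFT JOIN purchases c ON c.customer_id = p.id GROUP BY p.name

Result:
name  | COUNT(c.id)
------+------------
Alice | 1          
Bob   | 1          
Carol | 1          
Dave  | 1          
Grace | 0          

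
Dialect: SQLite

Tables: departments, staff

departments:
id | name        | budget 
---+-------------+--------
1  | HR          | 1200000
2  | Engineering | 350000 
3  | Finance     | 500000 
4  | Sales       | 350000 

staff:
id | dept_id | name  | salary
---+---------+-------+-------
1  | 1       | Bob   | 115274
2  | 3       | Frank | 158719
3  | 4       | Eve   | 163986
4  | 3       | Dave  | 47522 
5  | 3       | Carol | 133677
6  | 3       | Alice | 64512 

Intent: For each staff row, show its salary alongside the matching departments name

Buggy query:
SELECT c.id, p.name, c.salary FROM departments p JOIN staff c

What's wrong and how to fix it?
Bug: Missing join condition: each staff row is matched to all departments rows instead of just its own

Fix: Add ON c.dept_id = p.id to the JOIN

Corrected query:
SELECT c.id, p.name, c.salary FROM departments p JOIN staff c ON c.dept_id = p.id

Result:
id | name    | salary
---+---------+-------
1  | HR      | 115274
2  | Finance | 158719
3  | Sales   | 163986
4  | Finance | 47522 
5  | Finance | 133677
6  | Finance | 64512 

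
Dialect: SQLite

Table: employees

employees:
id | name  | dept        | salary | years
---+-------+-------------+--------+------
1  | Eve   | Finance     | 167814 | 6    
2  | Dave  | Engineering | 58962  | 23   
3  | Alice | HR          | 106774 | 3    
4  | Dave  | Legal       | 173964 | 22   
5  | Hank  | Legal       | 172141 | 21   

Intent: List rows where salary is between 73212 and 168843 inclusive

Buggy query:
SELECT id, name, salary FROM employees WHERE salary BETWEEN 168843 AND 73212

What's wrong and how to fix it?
Bug: BETWEEN expects the lower bound first; with 168843 AND 73212 the range is empty

Fix: Swap the bounds so the smaller value comes first

Corrected query:
SELECT id, name, salary FROM employees WHERE salary BETWEEN 73212 AND 168843

Result:
id | name  | salary
---+-------+-------
1  | Eve   | 167814
3  | Alice | 106774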